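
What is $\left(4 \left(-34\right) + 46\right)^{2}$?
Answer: $8100$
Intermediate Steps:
$\left(4 \left(-34\right) + 46\right)^{2} = \left(-136 + 46\right)^{2} = \left(-90\right)^{2} = 8100$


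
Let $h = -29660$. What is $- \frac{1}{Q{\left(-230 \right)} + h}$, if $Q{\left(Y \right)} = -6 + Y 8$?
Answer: $\frac{1}{31506} \approx 3.174 \cdot 10^{-5}$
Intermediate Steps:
$Q{\left(Y \right)} = -6 + 8 Y$
$- \frac{1}{Q{\left(-230 \right)} + h} = - \frac{1}{\left(-6 + 8 \left(-230\right)\right) - 29660} = - \frac{1}{\left(-6 - 1840\right) - 29660} = - \frac{1}{-1846 - 29660} = - \frac{1}{-31506} = \left(-1\right) \left(- \frac{1}{31506}\right) = \frac{1}{31506}$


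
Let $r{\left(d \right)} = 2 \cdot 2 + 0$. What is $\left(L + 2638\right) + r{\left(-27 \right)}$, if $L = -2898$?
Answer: $-256$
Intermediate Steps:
$r{\left(d \right)} = 4$ ($r{\left(d \right)} = 4 + 0 = 4$)
$\left(L + 2638\right) + r{\left(-27 \right)} = \left(-2898 + 2638\right) + 4 = -260 + 4 = -256$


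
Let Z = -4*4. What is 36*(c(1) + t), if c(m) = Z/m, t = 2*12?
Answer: 288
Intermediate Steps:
t = 24
Z = -16
c(m) = -16/m
36*(c(1) + t) = 36*(-16/1 + 24) = 36*(-16*1 + 24) = 36*(-16 + 24) = 36*8 = 288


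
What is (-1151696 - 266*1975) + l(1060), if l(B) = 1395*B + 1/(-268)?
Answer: -53156729/268 ≈ -1.9835e+5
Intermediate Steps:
l(B) = -1/268 + 1395*B (l(B) = 1395*B - 1/268 = -1/268 + 1395*B)
(-1151696 - 266*1975) + l(1060) = (-1151696 - 266*1975) + (-1/268 + 1395*1060) = (-1151696 - 525350) + (-1/268 + 1478700) = -1677046 + 396291599/268 = -53156729/268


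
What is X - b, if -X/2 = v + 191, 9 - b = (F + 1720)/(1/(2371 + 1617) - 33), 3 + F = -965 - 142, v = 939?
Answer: -301039887/131603 ≈ -2287.5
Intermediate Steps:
F = -1110 (F = -3 + (-965 - 142) = -3 - 1107 = -1110)
b = 3617107/131603 (b = 9 - (-1110 + 1720)/(1/(2371 + 1617) - 33) = 9 - 610/(1/3988 - 33) = 9 - 610/(-131603/3988) = 9 - 610*(-3988)/131603 = 9 - 1*(-2432680/131603) = 9 + 2432680/131603 = 3617107/131603 ≈ 27.485)
X = -2260 (X = -2*(939 + 191) = -2*1130 = -2260)
X - b = -2260 - 1*3617107/131603 = -2260 - 3617107/131603 = -301039887/131603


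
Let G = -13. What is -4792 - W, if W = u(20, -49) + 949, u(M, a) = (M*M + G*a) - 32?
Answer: -6746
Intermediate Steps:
u(M, a) = -32 + M² - 13*a (u(M, a) = (M*M - 13*a) - 32 = (M² - 13*a) - 32 = -32 + M² - 13*a)
W = 1954 (W = (-32 + 20² - 13*(-49)) + 949 = (-32 + 400 + 637) + 949 = 1005 + 949 = 1954)
-4792 - W = -4792 - 1*1954 = -4792 - 1954 = -6746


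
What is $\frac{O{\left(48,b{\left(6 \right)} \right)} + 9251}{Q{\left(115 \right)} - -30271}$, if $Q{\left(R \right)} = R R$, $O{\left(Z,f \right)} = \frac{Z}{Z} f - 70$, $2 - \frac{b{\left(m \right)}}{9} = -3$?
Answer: $\frac{4613}{21748} \approx 0.21211$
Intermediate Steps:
$b{\left(m \right)} = 45$ ($b{\left(m \right)} = 18 - -27 = 18 + 27 = 45$)
$O{\left(Z,f \right)} = -70 + f$ ($O{\left(Z,f \right)} = 1 f - 70 = f - 70 = -70 + f$)
$Q{\left(R \right)} = R^{2}$
$\frac{O{\left(48,b{\left(6 \right)} \right)} + 9251}{Q{\left(115 \right)} - -30271} = \frac{\left(-70 + 45\right) + 9251}{115^{2} - -30271} = \frac{-25 + 9251}{13225 + 30271} = \frac{9226}{43496} = 9226 \cdot \frac{1}{43496} = \frac{4613}{21748}$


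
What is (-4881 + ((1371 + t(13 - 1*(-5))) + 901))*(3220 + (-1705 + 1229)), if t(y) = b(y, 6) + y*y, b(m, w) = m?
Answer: -6220648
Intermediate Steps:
t(y) = y + y² (t(y) = y + y*y = y + y²)
(-4881 + ((1371 + t(13 - 1*(-5))) + 901))*(3220 + (-1705 + 1229)) = (-4881 + ((1371 + (13 - 1*(-5))*(1 + (13 - 1*(-5)))) + 901))*(3220 + (-1705 + 1229)) = (-4881 + ((1371 + (13 + 5)*(1 + (13 + 5))) + 901))*(3220 - 476) = (-4881 + ((1371 + 18*(1 + 18)) + 901))*2744 = (-4881 + ((1371 + 18*19) + 901))*2744 = (-4881 + ((1371 + 342) + 901))*2744 = (-4881 + (1713 + 901))*2744 = (-4881 + 2614)*2744 = -2267*2744 = -6220648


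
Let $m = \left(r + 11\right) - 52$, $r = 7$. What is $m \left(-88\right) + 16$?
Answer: $3008$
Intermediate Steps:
$m = -34$ ($m = \left(7 + 11\right) - 52 = 18 - 52 = -34$)
$m \left(-88\right) + 16 = \left(-34\right) \left(-88\right) + 16 = 2992 + 16 = 3008$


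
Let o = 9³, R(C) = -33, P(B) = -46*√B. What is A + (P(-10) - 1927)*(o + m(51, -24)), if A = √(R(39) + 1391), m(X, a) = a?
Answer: -1358535 + √1358 - 32430*I*√10 ≈ -1.3585e+6 - 1.0255e+5*I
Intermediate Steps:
o = 729
A = √1358 (A = √(-33 + 1391) = √1358 ≈ 36.851)
A + (P(-10) - 1927)*(o + m(51, -24)) = √1358 + (-46*I*√10 - 1927)*(729 - 24) = √1358 + (-46*I*√10 - 1927)*705 = √1358 + (-1927 - 46*I*√10)*705 = √1358 + (-1358535 - 32430*I*√10) = -1358535 + √1358 - 32430*I*√10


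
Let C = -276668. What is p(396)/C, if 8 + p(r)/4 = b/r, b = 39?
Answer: 149/1304292 ≈ 0.00011424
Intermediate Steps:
p(r) = -32 + 156/r (p(r) = -32 + 4*(39/r) = -32 + 156/r)
p(396)/C = (-32 + 156/396)/(-276668) = (-32 + 156*(1/396))*(-1/276668) = (-32 + 13/33)*(-1/276668) = -1043/33*(-1/276668) = 149/1304292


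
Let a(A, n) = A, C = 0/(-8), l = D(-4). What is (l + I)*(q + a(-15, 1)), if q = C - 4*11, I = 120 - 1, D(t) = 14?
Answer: -7847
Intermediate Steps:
l = 14
C = 0 (C = 0*(-⅛) = 0)
I = 119
q = -44 (q = 0 - 4*11 = 0 - 44 = -44)
(l + I)*(q + a(-15, 1)) = (14 + 119)*(-44 - 15) = 133*(-59) = -7847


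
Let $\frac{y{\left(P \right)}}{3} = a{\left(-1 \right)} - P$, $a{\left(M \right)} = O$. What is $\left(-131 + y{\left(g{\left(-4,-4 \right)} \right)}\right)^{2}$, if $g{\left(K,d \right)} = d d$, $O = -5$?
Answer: $37636$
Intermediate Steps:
$a{\left(M \right)} = -5$
$g{\left(K,d \right)} = d^{2}$
$y{\left(P \right)} = -15 - 3 P$ ($y{\left(P \right)} = 3 \left(-5 - P\right) = -15 - 3 P$)
$\left(-131 + y{\left(g{\left(-4,-4 \right)} \right)}\right)^{2} = \left(-131 - \left(15 + 3 \left(-4\right)^{2}\right)\right)^{2} = \left(-131 - 63\right)^{2} = \left(-194\right)^{2} = 37636$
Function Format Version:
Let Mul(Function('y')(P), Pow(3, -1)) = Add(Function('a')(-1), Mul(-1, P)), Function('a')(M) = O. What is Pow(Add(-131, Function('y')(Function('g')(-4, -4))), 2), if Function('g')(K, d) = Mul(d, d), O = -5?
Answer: 37636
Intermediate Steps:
Function('a')(M) = -5
Function('g')(K, d) = Pow(d, 2)
Function('y')(P) = Add(-15, Mul(-3, P)) (Function('y')(P) = Mul(3, Add(-5, Mul(-1, P))) = Add(-15, Mul(-3, P)))
Pow(Add(-131, Function('y')(Function('g')(-4, -4))), 2) = Pow(Add(-131, Add(-15, Mul(-3, Pow(-4, 2)))), 2) = Pow(Add(-131, Add(-15, Mul(-3, 16))), 2) = Pow(Add(-131, Add(-15, -48)), 2) = Pow(Add(-131, -63), 2) = Pow(-194, 2) = 37636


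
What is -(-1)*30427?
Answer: 30427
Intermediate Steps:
-(-1)*30427 = -1*(-30427) = 30427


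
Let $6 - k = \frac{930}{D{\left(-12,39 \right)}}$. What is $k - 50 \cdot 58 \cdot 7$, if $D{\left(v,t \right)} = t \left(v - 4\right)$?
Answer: $- \frac{2110421}{104} \approx -20293.0$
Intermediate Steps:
$D{\left(v,t \right)} = t \left(-4 + v\right)$
$k = \frac{779}{104}$ ($k = 6 - \frac{930}{39 \left(-4 - 12\right)} = 6 - \frac{930}{39 \left(-16\right)} = 6 - \frac{930}{-624} = 6 - 930 \left(- \frac{1}{624}\right) = 6 - - \frac{155}{104} = 6 + \frac{155}{104} = \frac{779}{104} \approx 7.4904$)
$k - 50 \cdot 58 \cdot 7 = \frac{779}{104} - 50 \cdot 58 \cdot 7 = \frac{779}{104} - 20300 = - \frac{2110421}{104}$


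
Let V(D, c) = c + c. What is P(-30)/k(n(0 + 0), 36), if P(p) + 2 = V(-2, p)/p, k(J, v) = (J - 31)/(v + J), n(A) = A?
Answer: 0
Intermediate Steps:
V(D, c) = 2*c
k(J, v) = (-31 + J)/(J + v)
P(p) = 0 (P(p) = -2 + (2*p)/p = -2 + 2 = 0)
P(-30)/k(n(0 + 0), 36) = 0/(((-31 + (0 + 0))/((0 + 0) + 36))) = 0/(((-31 + 0)/(0 + 36))) = 0/((-31/36)) = 0/(((1/36)*(-31))) = 0/(-31/36) = 0*(-36/31) = 0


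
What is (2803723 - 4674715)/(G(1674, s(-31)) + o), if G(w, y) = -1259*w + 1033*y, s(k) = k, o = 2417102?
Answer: -1870992/277513 ≈ -6.7420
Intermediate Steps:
(2803723 - 4674715)/(G(1674, s(-31)) + o) = (2803723 - 4674715)/((-1259*1674 + 1033*(-31)) + 2417102) = -1870992/((-2107566 - 32023) + 2417102) = -1870992/(-2139589 + 2417102) = -1870992/277513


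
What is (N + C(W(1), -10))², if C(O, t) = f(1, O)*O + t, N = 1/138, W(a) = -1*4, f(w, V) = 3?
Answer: 9211225/19044 ≈ 483.68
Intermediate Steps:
W(a) = -4
N = 1/138 ≈ 0.0072464
C(O, t) = t + 3*O (C(O, t) = 3*O + t = t + 3*O)
(N + C(W(1), -10))² = (1/138 + (-10 + 3*(-4)))² = (1/138 + (-10 - 12))² = (1/138 - 22)² = (-3035/138)² = 9211225/19044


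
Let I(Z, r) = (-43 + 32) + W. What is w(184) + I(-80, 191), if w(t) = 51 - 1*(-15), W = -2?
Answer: 53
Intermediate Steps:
w(t) = 66 (w(t) = 51 + 15 = 66)
I(Z, r) = -13 (I(Z, r) = (-43 + 32) - 2 = -11 - 2 = -13)
w(184) + I(-80, 191) = 66 - 13 = 53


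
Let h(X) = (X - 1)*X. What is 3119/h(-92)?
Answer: 3119/8556 ≈ 0.36454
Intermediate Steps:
h(X) = X*(-1 + X) (h(X) = (-1 + X)*X = X*(-1 + X))
3119/h(-92) = 3119/((-92*(-1 - 92))) = 3119/((-92*(-93))) = 3119/8556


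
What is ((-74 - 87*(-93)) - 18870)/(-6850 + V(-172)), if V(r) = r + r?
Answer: 10853/7194 ≈ 1.5086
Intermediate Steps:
V(r) = 2*r
((-74 - 87*(-93)) - 18870)/(-6850 + V(-172)) = ((-74 - 87*(-93)) - 18870)/(-6850 + 2*(-172)) = ((-74 + 8091) - 18870)/(-6850 - 344) = (8017 - 18870)/(-7194) = -10853*(-1/7194) = 10853/7194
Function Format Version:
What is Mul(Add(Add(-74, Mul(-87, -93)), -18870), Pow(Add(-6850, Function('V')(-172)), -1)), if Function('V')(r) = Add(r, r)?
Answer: Rational(10853, 7194) ≈ 1.5086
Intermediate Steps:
Function('V')(r) = Mul(2, r)
Mul(Add(Add(-74, Mul(-87, -93)), -18870), Pow(Add(-6850, Function('V')(-172)), -1)) = Mul(Add(Add(-74, Mul(-87, -93)), -18870), Pow(Add(-6850, Mul(2, -172)), -1)) = Mul(Add(Add(-74, 8091), -18870), Pow(Add(-6850, -344), -1)) = Mul(Add(8017, -18870), Pow(-7194, -1)) = Mul(-10853, Rational(-1, 7194)) = Rational(10853, 7194)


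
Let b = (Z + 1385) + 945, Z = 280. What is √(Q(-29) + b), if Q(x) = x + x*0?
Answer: √2581 ≈ 50.804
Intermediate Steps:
b = 2610 (b = (280 + 1385) + 945 = 1665 + 945 = 2610)
Q(x) = x (Q(x) = x + 0 = x)
√(Q(-29) + b) = √(-29 + 2610) = √2581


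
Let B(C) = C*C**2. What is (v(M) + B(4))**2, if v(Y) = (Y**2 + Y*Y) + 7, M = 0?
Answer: 5041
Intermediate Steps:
B(C) = C**3
v(Y) = 7 + 2*Y**2 (v(Y) = (Y**2 + Y**2) + 7 = 2*Y**2 + 7 = 7 + 2*Y**2)
(v(M) + B(4))**2 = ((7 + 2*0**2) + 4**3)**2 = ((7 + 2*0) + 64)**2 = ((7 + 0) + 64)**2 = (7 + 64)**2 = 71**2 = 5041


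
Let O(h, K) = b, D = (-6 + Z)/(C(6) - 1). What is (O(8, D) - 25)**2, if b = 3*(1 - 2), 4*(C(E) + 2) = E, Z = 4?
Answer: 784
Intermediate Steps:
C(E) = -2 + E/4
D = 4/3 (D = (-6 + 4)/((-2 + (1/4)*6) - 1) = -2/((-2 + 3/2) - 1) = -2/(-1/2 - 1) = -2/(-3/2) = -2*(-2/3) = 4/3 ≈ 1.3333)
b = -3 (b = 3*(-1) = -3)
O(h, K) = -3
(O(8, D) - 25)**2 = (-3 - 25)**2 = (-28)**2 = 784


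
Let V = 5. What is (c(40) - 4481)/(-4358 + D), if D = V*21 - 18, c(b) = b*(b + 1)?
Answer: 2841/4271 ≈ 0.66518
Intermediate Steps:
c(b) = b*(1 + b)
D = 87 (D = 5*21 - 18 = 105 - 18 = 87)
(c(40) - 4481)/(-4358 + D) = (40*(1 + 40) - 4481)/(-4358 + 87) = (40*41 - 4481)/(-4271) = (1640 - 4481)*(-1/4271) = -2841*(-1/4271) = 2841/4271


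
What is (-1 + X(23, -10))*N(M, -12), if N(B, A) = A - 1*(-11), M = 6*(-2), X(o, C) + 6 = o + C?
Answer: -6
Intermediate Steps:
X(o, C) = -6 + C + o (X(o, C) = -6 + (o + C) = -6 + (C + o) = -6 + C + o)
M = -12
N(B, A) = 11 + A (N(B, A) = A + 11 = 11 + A)
(-1 + X(23, -10))*N(M, -12) = (-1 + (-6 - 10 + 23))*(11 - 12) = (-1 + 7)*(-1) = 6*(-1) = -6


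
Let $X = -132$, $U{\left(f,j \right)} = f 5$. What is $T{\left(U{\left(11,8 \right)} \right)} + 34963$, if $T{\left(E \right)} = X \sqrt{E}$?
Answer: $34963 - 132 \sqrt{55} \approx 33984.0$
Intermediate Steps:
$U{\left(f,j \right)} = 5 f$
$T{\left(E \right)} = - 132 \sqrt{E}$
$T{\left(U{\left(11,8 \right)} \right)} + 34963 = - 132 \sqrt{5 \cdot 11} + 34963 = - 132 \sqrt{55} + 34963 = 34963 - 132 \sqrt{55}$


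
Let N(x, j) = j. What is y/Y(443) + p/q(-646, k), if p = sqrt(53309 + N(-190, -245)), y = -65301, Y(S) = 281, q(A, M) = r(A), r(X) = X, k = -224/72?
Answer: -65301/281 - 3*sqrt(1474)/323 ≈ -232.74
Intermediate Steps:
k = -28/9 (k = -224*1/72 = -28/9 ≈ -3.1111)
q(A, M) = A
p = 6*sqrt(1474) (p = sqrt(53309 - 245) = sqrt(53064) = 6*sqrt(1474) ≈ 230.36)
y/Y(443) + p/q(-646, k) = -65301/281 + (6*sqrt(1474))/(-646) = -65301*1/281 + (6*sqrt(1474))*(-1/646) = -65301/281 - 3*sqrt(1474)/323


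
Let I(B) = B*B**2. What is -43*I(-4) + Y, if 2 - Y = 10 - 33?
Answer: 2777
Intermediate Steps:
I(B) = B**3
Y = 25 (Y = 2 - (10 - 33) = 2 - 1*(-23) = 2 + 23 = 25)
-43*I(-4) + Y = -43*(-4)**3 + 25 = -43*(-64) + 25 = 2752 + 25 = 2777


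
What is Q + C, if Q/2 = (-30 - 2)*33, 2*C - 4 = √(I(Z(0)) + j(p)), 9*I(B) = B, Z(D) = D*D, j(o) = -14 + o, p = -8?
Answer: -2110 + I*√22/2 ≈ -2110.0 + 2.3452*I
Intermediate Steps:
Z(D) = D²
I(B) = B/9
C = 2 + I*√22/2 (C = 2 + √((⅑)*0² + (-14 - 8))/2 = 2 + √((⅑)*0 - 22)/2 = 2 + √(0 - 22)/2 = 2 + √(-22)/2 = 2 + (I*√22)/2 = 2 + I*√22/2 ≈ 2.0 + 2.3452*I)
Q = -2112 (Q = 2*((-30 - 2)*33) = 2*(-32*33) = 2*(-1056) = -2112)
Q + C = -2112 + (2 + I*√22/2) = -2110 + I*√22/2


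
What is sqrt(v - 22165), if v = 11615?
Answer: 5*I*sqrt(422) ≈ 102.71*I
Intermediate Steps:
sqrt(v - 22165) = sqrt(11615 - 22165) = sqrt(-10550) = 5*I*sqrt(422)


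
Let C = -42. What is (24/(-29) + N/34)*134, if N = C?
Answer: -136278/493 ≈ -276.43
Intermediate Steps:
N = -42
(24/(-29) + N/34)*134 = (24/(-29) - 42/34)*134 = (24*(-1/29) - 42*1/34)*134 = (-24/29 - 21/17)*134 = -1017/493*134 = -136278/493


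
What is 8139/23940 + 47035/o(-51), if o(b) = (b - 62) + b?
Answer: -23430898/81795 ≈ -286.46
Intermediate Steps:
o(b) = -62 + 2*b (o(b) = (-62 + b) + b = -62 + 2*b)
8139/23940 + 47035/o(-51) = 8139/23940 + 47035/(-62 + 2*(-51)) = 8139*(1/23940) + 47035/(-62 - 102) = 2713/7980 + 47035/(-164) = 2713/7980 + 47035*(-1/164) = 2713/7980 - 47035/164 = -23430898/81795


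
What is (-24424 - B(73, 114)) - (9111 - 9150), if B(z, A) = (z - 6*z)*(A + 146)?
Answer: 70515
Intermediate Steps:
B(z, A) = -5*z*(146 + A) (B(z, A) = (-5*z)*(146 + A) = -5*z*(146 + A))
(-24424 - B(73, 114)) - (9111 - 9150) = (-24424 - (-5)*73*(146 + 114)) - (9111 - 9150) = (-24424 - (-5)*73*260) - 1*(-39) = (-24424 - 1*(-94900)) + 39 = (-24424 + 94900) + 39 = 70476 + 39 = 70515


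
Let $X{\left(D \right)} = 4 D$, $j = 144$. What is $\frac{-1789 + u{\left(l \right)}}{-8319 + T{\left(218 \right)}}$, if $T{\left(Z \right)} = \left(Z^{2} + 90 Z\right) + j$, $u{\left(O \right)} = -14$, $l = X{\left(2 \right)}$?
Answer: $- \frac{1803}{58969} \approx -0.030575$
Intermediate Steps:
$l = 8$ ($l = 4 \cdot 2 = 8$)
$T{\left(Z \right)} = 144 + Z^{2} + 90 Z$ ($T{\left(Z \right)} = \left(Z^{2} + 90 Z\right) + 144 = 144 + Z^{2} + 90 Z$)
$\frac{-1789 + u{\left(l \right)}}{-8319 + T{\left(218 \right)}} = \frac{-1789 - 14}{-8319 + \left(144 + 218^{2} + 90 \cdot 218\right)} = - \frac{1803}{-8319 + \left(144 + 47524 + 19620\right)} = - \frac{1803}{-8319 + 67288} = - \frac{1803}{58969}$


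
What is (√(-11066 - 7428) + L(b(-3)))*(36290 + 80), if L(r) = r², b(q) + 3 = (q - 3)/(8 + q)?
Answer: 3207834/5 + 36370*I*√18494 ≈ 6.4157e+5 + 4.9461e+6*I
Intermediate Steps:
b(q) = -3 + (-3 + q)/(8 + q) (b(q) = -3 + (q - 3)/(8 + q) = -3 + (-3 + q)/(8 + q))
(√(-11066 - 7428) + L(b(-3)))*(36290 + 80) = (√(-11066 - 7428) + ((-27 - 2*(-3))/(8 - 3))²)*(36290 + 80) = (√(-18494) + ((-27 + 6)/5)²)*36370 = (I*√18494 + ((⅕)*(-21))²)*36370 = (I*√18494 + (-21/5)²)*36370 = (I*√18494 + 441/25)*36370 = (441/25 + I*√18494)*36370 = 3207834/5 + 36370*I*√18494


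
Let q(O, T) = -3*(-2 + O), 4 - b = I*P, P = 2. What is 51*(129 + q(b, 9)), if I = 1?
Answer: 6579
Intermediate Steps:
b = 2 (b = 4 - 2 = 2)
q(O, T) = 6 - 3*O
51*(129 + q(b, 9)) = 51*(129 + (6 - 3*2)) = 51*(129 + (6 - 6)) = 51*(129 + 0) = 51*129 = 6579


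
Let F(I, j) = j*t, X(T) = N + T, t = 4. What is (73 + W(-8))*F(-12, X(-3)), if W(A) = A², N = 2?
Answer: -548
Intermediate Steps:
X(T) = 2 + T
F(I, j) = 4*j (F(I, j) = j*4 = 4*j)
(73 + W(-8))*F(-12, X(-3)) = (73 + (-8)²)*(4*(2 - 3)) = (73 + 64)*(4*(-1)) = 137*(-4) = -548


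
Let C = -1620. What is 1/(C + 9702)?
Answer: 1/8082 ≈ 0.00012373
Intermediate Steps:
1/(C + 9702) = 1/(-1620 + 9702) = 1/8082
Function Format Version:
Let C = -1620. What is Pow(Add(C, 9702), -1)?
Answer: Rational(1, 8082) ≈ 0.00012373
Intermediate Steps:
Pow(Add(C, 9702), -1) = Pow(Add(-1620, 9702), -1) = Pow(8082, -1) = Rational(1, 8082)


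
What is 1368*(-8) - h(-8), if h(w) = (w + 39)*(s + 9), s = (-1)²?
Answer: -11254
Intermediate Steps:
s = 1
h(w) = 390 + 10*w (h(w) = (w + 39)*(1 + 9) = (39 + w)*10 = 390 + 10*w)
1368*(-8) - h(-8) = 1368*(-8) - (390 + 10*(-8)) = -10944 - (390 - 80) = -10944 - 1*310 = -10944 - 310 = -11254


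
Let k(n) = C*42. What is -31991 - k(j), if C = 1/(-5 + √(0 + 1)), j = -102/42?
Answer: -63961/2 ≈ -31981.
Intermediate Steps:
j = -17/7 (j = -102/42 = -1*17/7 = -17/7 ≈ -2.4286)
C = -¼ (C = 1/(-5 + √1) = 1/(-5 + 1) = 1/(-4) = -¼ ≈ -0.25000)
k(n) = -21/2 (k(n) = -¼*42 = -21/2)
-31991 - k(j) = -31991 - 1*(-21/2) = -31991 + 21/2 = -63961/2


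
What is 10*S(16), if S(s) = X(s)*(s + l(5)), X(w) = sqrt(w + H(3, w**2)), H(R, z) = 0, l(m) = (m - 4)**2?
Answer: 680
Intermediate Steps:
l(m) = (-4 + m)**2
X(w) = sqrt(w) (X(w) = sqrt(w + 0) = sqrt(w))
S(s) = sqrt(s)*(1 + s) (S(s) = sqrt(s)*(s + (-4 + 5)**2) = sqrt(s)*(s + 1**2) = sqrt(s)*(s + 1) = sqrt(s)*(1 + s))
10*S(16) = 10*(sqrt(16)*(1 + 16)) = 10*(4*17) = 10*68 = 680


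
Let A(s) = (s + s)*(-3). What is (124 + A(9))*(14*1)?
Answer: 980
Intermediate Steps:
A(s) = -6*s (A(s) = (2*s)*(-3) = -6*s)
(124 + A(9))*(14*1) = (124 - 6*9)*(14*1) = (124 - 54)*14 = 70*14 = 980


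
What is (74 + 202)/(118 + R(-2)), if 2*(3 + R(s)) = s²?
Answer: 92/39 ≈ 2.3590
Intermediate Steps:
R(s) = -3 + s²/2
(74 + 202)/(118 + R(-2)) = (74 + 202)/(118 + (-3 + (½)*(-2)²)) = 276/(118 + (-3 + (½)*4)) = 276/(118 + (-3 + 2)) = 276/(118 - 1) = 276/117 = 276*(1/117) = 92/39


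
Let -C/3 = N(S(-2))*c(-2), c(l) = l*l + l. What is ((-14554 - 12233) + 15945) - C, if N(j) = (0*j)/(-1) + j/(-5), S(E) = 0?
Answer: -10842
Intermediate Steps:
c(l) = l + l**2 (c(l) = l**2 + l = l + l**2)
N(j) = -j/5 (N(j) = 0*(-1) + j*(-1/5) = 0 - j/5 = -j/5)
C = 0 (C = -3*(-1/5*0)*(-2*(1 - 2)) = -0*(-2*(-1)) = -0*2 = -3*0 = 0)
((-14554 - 12233) + 15945) - C = ((-14554 - 12233) + 15945) - 1*0 = (-26787 + 15945) + 0 = -10842 + 0 = -10842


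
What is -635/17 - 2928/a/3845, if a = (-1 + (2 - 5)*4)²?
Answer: -412675951/11046685 ≈ -37.357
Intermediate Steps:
a = 169 (a = (-1 - 3*4)² = (-1 - 12)² = (-13)² = 169)
-635/17 - 2928/a/3845 = -635/17 - 2928/169/3845 = -635*1/17 - 2928*1/169*(1/3845) = -635/17 - 2928/169*1/3845 = -635/17 - 2928/649805 = -412675951/11046685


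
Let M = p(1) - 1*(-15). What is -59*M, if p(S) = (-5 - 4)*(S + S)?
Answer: 177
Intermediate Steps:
p(S) = -18*S
M = -3 (M = -18*1 - 1*(-15) = -18 + 15 = -3)
-59*M = -59*(-3) = 177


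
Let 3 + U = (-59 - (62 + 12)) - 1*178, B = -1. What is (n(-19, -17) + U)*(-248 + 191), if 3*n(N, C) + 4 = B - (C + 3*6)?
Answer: 18012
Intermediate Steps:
n(N, C) = -23/3 - C/3 (n(N, C) = -4/3 + (-1 - (C + 3*6))/3 = -4/3 + (-1 - (C + 18))/3 = -4/3 + (-1 - (18 + C))/3 = -4/3 + (-1 + (-18 - C))/3 = -4/3 + (-19 - C)/3 = -4/3 + (-19/3 - C/3) = -23/3 - C/3)
U = -314 (U = -3 + ((-59 - (62 + 12)) - 1*178) = -3 + ((-59 - 1*74) - 178) = -3 + ((-59 - 74) - 178) = -3 + (-133 - 178) = -3 - 311 = -314)
(n(-19, -17) + U)*(-248 + 191) = ((-23/3 - ⅓*(-17)) - 314)*(-248 + 191) = ((-23/3 + 17/3) - 314)*(-57) = (-2 - 314)*(-57) = -316*(-57) = 18012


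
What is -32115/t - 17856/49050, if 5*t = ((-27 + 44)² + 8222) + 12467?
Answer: -458377051/57165050 ≈ -8.0185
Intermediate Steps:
t = 20978/5 (t = (((-27 + 44)² + 8222) + 12467)/5 = ((17² + 8222) + 12467)/5 = ((289 + 8222) + 12467)/5 = (8511 + 12467)/5 = (⅕)*20978 = 20978/5 ≈ 4195.6)
-32115/t - 17856/49050 = -32115/20978/5 - 17856/49050 = -32115*5/20978 - 17856*1/49050 = -160575/20978 - 992/2725 = -458377051/57165050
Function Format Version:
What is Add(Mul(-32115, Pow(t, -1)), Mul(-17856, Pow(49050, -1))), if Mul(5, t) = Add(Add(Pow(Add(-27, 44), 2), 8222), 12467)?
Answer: Rational(-458377051, 57165050) ≈ -8.0185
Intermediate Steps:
t = Rational(20978, 5) (t = Mul(Rational(1, 5), Add(Add(Pow(Add(-27, 44), 2), 8222), 12467)) = Mul(Rational(1, 5), Add(Add(Pow(17, 2), 8222), 12467)) = Mul(Rational(1, 5), Add(Add(289, 8222), 12467)) = Mul(Rational(1, 5), Add(8511, 12467)) = Mul(Rational(1, 5), 20978) = Rational(20978, 5) ≈ 4195.6)
Add(Mul(-32115, Pow(t, -1)), Mul(-17856, Pow(49050, -1))) = Add(Mul(-32115, Pow(Rational(20978, 5), -1)), Mul(-17856, Pow(49050, -1))) = Add(Mul(-32115, Rational(5, 20978)), Mul(-17856, Rational(1, 49050))) = Add(Rational(-160575, 20978), Rational(-992, 2725)) = Rational(-458377051, 57165050)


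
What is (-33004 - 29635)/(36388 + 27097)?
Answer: -62639/63485 ≈ -0.98667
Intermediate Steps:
(-33004 - 29635)/(36388 + 27097) = -62639/63485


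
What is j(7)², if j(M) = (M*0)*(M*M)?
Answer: 0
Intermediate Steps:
j(M) = 0 (j(M) = 0*M² = 0)
j(7)² = 0² = 0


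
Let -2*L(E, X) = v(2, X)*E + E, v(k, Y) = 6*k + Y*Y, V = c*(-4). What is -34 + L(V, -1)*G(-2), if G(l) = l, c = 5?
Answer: -314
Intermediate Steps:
V = -20 (V = 5*(-4) = -20)
v(k, Y) = Y² + 6*k (v(k, Y) = 6*k + Y² = Y² + 6*k)
L(E, X) = -E/2 - E*(12 + X²)/2 (L(E, X) = -((X² + 6*2)*E + E)/2 = -((X² + 12)*E + E)/2 = -((12 + X²)*E + E)/2 = -(E*(12 + X²) + E)/2 = -(E + E*(12 + X²))/2 = -E/2 - E*(12 + X²)/2)
-34 + L(V, -1)*G(-2) = -34 - ½*(-20)*(13 + (-1)²)*(-2) = -34 - ½*(-20)*(13 + 1)*(-2) = -34 - ½*(-20)*14*(-2) = -34 + 140*(-2) = -34 - 280 = -314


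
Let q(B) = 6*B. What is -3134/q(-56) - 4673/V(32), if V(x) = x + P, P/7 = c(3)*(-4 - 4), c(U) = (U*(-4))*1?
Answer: 39763/14784 ≈ 2.6896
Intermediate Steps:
c(U) = -4*U (c(U) = -4*U*1 = -4*U)
P = 672 (P = 7*((-4*3)*(-4 - 4)) = 7*(-12*(-8)) = 7*96 = 672)
V(x) = 672 + x (V(x) = x + 672 = 672 + x)
-3134/q(-56) - 4673/V(32) = -3134/(6*(-56)) - 4673/(672 + 32) = -3134/(-336) - 4673/704 = -3134*(-1/336) - 4673*1/704 = 1567/168 - 4673/704 = 39763/14784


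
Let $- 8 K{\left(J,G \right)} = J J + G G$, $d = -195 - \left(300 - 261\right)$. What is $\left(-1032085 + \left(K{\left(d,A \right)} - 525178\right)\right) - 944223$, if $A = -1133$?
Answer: $- \frac{21350333}{8} \approx -2.6688 \cdot 10^{6}$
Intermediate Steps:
$d = -234$ ($d = -195 - 39 = -234$)
$K{\left(J,G \right)} = - \frac{G^{2}}{8} - \frac{J^{2}}{8}$ ($K{\left(J,G \right)} = - \frac{J J + G G}{8} = - \frac{J^{2} + G^{2}}{8} = - \frac{G^{2} + J^{2}}{8} = - \frac{G^{2}}{8} - \frac{J^{2}}{8}$)
$\left(-1032085 + \left(K{\left(d,A \right)} - 525178\right)\right) - 944223 = \left(-1032085 - \frac{5539869}{8}\right) - 944223 = - \frac{13796549}{8} - 944223 = - \frac{21350333}{8}$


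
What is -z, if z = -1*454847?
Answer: 454847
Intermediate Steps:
z = -454847
-z = -1*(-454847) = 454847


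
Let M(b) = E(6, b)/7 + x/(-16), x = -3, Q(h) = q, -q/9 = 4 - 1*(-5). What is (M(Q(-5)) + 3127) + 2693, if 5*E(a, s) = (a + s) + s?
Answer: 3256809/560 ≈ 5815.7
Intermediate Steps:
q = -81 (q = -9*(4 - 1*(-5)) = -9*(4 + 5) = -9*9 = -81)
Q(h) = -81
E(a, s) = a/5 + 2*s/5 (E(a, s) = ((a + s) + s)/5 = (a + 2*s)/5 = a/5 + 2*s/5)
M(b) = 201/560 + 2*b/35 (M(b) = ((⅕)*6 + 2*b/5)/7 - 3/(-16) = (6/5 + 2*b/5)*(⅐) - 3*(-1/16) = (6/35 + 2*b/35) + 3/16 = 201/560 + 2*b/35)
(M(Q(-5)) + 3127) + 2693 = ((201/560 + (2/35)*(-81)) + 3127) + 2693 = ((201/560 - 162/35) + 3127) + 2693 = (-2391/560 + 3127) + 2693 = 1748729/560 + 2693 = 3256809/560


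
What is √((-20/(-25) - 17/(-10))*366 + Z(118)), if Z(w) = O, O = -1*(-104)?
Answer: √1019 ≈ 31.922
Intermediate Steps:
O = 104
Z(w) = 104
√((-20/(-25) - 17/(-10))*366 + Z(118)) = √((-20/(-25) - 17/(-10))*366 + 104) = √((-20*(-1/25) - 17*(-⅒))*366 + 104) = √((⅘ + 17/10)*366 + 104) = √((5/2)*366 + 104) = √(915 + 104) = √1019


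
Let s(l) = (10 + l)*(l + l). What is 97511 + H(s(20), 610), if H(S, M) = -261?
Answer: 97250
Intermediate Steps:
s(l) = 2*l*(10 + l) (s(l) = (10 + l)*(2*l) = 2*l*(10 + l))
97511 + H(s(20), 610) = 97511 - 261 = 97250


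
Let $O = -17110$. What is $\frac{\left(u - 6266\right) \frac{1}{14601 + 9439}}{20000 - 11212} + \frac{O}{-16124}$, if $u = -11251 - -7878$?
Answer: $\frac{31160029379}{29365629280} \approx 1.0611$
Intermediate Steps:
$u = -3373$ ($u = -11251 + 7878 = -3373$)
$\frac{\left(u - 6266\right) \frac{1}{14601 + 9439}}{20000 - 11212} + \frac{O}{-16124} = \frac{\left(-3373 - 6266\right) \frac{1}{14601 + 9439}}{20000 - 11212} - \frac{17110}{-16124} = \frac{\left(-9639\right) \frac{1}{24040}}{20000 - 11212} - - \frac{295}{278} = \frac{\left(-9639\right) \frac{1}{24040}}{8788} + \frac{295}{278} = \left(- \frac{9639}{24040}\right) \frac{1}{8788} + \frac{295}{278} = - \frac{9639}{211263520} + \frac{295}{278} = \frac{31160029379}{29365629280}$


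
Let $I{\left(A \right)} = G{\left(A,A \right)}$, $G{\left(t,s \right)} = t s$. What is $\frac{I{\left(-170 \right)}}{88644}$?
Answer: $\frac{7225}{22161} \approx 0.32602$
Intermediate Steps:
$G{\left(t,s \right)} = s t$
$I{\left(A \right)} = A^{2}$ ($I{\left(A \right)} = A A = A^{2}$)
$\frac{I{\left(-170 \right)}}{88644} = \frac{\left(-170\right)^{2}}{88644} = 28900 \cdot \frac{1}{88644} = \frac{7225}{22161}$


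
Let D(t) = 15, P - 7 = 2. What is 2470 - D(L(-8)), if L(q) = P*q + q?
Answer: 2455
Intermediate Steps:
P = 9 (P = 7 + 2 = 9)
L(q) = 10*q (L(q) = 9*q + q = 10*q)
2470 - D(L(-8)) = 2470 - 1*15 = 2470 - 15 = 2455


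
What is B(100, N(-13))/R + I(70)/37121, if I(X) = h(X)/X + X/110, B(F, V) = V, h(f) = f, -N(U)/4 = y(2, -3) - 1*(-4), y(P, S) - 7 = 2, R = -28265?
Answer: 21741982/11541475715 ≈ 0.0018838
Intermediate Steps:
y(P, S) = 9 (y(P, S) = 7 + 2 = 9)
N(U) = -52 (N(U) = -4*(9 - 1*(-4)) = -4*(9 + 4) = -4*13 = -52)
I(X) = 1 + X/110 (I(X) = X/X + X/110 = 1 + X*(1/110) = 1 + X/110)
B(100, N(-13))/R + I(70)/37121 = -52/(-28265) + (1 + (1/110)*70)/37121 = -52*(-1/28265) + (1 + 7/11)*(1/37121) = 52/28265 + (18/11)*(1/37121) = 52/28265 + 18/408331 = 21741982/11541475715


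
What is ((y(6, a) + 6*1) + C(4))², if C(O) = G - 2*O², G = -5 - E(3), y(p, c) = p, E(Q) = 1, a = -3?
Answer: 676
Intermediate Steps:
G = -6 (G = -5 - 1*1 = -5 - 1 = -6)
C(O) = -6 - 2*O²
((y(6, a) + 6*1) + C(4))² = ((6 + 6*1) + (-6 - 2*4²))² = ((6 + 6) + (-6 - 2*16))² = (12 + (-6 - 32))² = (12 - 38)² = (-26)² = 676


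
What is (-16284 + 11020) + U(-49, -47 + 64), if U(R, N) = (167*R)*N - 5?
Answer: -144380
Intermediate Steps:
U(R, N) = -5 + 167*N*R (U(R, N) = 167*N*R - 5 = -5 + 167*N*R)
(-16284 + 11020) + U(-49, -47 + 64) = (-16284 + 11020) + (-5 + 167*(-47 + 64)*(-49)) = -5264 + (-5 + 167*17*(-49)) = -5264 + (-5 - 139111) = -5264 - 139116 = -144380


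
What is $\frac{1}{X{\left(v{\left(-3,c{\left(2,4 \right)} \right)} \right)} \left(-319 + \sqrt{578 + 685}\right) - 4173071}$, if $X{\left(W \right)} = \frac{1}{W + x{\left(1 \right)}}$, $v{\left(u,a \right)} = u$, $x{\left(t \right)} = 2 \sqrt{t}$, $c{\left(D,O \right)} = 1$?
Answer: $- \frac{4172752}{17411859252241} + \frac{\sqrt{1263}}{17411859252241} \approx -2.3965 \cdot 10^{-7}$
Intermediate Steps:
$X{\left(W \right)} = \frac{1}{2 + W}$ ($X{\left(W \right)} = \frac{1}{W + 2 \sqrt{1}} = \frac{1}{W + 2 \cdot 1} = \frac{1}{W + 2} = \frac{1}{2 + W}$)
$\frac{1}{X{\left(v{\left(-3,c{\left(2,4 \right)} \right)} \right)} \left(-319 + \sqrt{578 + 685}\right) - 4173071} = \frac{1}{\frac{-319 + \sqrt{578 + 685}}{2 - 3} - 4173071} = \frac{1}{\frac{-319 + \sqrt{1263}}{-1} - 4173071} = \frac{1}{- (-319 + \sqrt{1263}) - 4173071} = \frac{1}{\left(319 - \sqrt{1263}\right) - 4173071} = \frac{1}{-4172752 - \sqrt{1263}}$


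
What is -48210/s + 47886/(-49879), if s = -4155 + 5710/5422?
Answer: 597979011939/56170487665 ≈ 10.646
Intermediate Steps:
s = -11261350/2711 (s = -4155 + 5710*(1/5422) = -4155 + 2855/2711 = -11261350/2711 ≈ -4153.9)
-48210/s + 47886/(-49879) = -48210/(-11261350/2711) + 47886/(-49879) = -48210*(-2711/11261350) + 47886*(-1/49879) = 13069731/1126135 - 47886/49879 = 597979011939/56170487665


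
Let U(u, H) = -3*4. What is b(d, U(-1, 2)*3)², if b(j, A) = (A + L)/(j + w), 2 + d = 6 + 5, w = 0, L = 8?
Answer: 784/81 ≈ 9.6790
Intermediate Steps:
U(u, H) = -12
d = 9 (d = -2 + (6 + 5) = -2 + 11 = 9)
b(j, A) = (8 + A)/j (b(j, A) = (A + 8)/(j + 0) = (8 + A)/j)
b(d, U(-1, 2)*3)² = ((8 - 12*3)/9)² = ((8 - 36)/9)² = ((⅑)*(-28))² = (-28/9)² = 784/81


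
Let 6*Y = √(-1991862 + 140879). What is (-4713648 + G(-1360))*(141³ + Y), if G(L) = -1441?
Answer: -13217436501669 - 4715089*I*√1850983/6 ≈ -1.3217e+13 - 1.0692e+9*I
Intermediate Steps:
Y = I*√1850983/6 (Y = √(-1991862 + 140879)/6 = √(-1850983)/6 = (I*√1850983)/6 = I*√1850983/6 ≈ 226.75*I)
(-4713648 + G(-1360))*(141³ + Y) = (-4713648 - 1441)*(141³ + I*√1850983/6) = -4715089*(2803221 + I*√1850983/6) = -13217436501669 - 4715089*I*√1850983/6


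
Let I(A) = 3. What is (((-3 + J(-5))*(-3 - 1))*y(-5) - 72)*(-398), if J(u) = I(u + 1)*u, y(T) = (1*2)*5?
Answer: -257904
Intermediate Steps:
y(T) = 10 (y(T) = 2*5 = 10)
J(u) = 3*u
(((-3 + J(-5))*(-3 - 1))*y(-5) - 72)*(-398) = (((-3 + 3*(-5))*(-3 - 1))*10 - 72)*(-398) = (((-3 - 15)*(-4))*10 - 72)*(-398) = (-18*(-4)*10 - 72)*(-398) = (72*10 - 72)*(-398) = (720 - 72)*(-398) = 648*(-398) = -257904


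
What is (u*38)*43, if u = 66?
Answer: 107844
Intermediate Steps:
(u*38)*43 = (66*38)*43 = 2508*43 = 107844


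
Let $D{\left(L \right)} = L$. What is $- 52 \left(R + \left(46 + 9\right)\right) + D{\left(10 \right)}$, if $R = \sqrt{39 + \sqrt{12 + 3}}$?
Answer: $-2850 - 52 \sqrt{39 + \sqrt{15}} \approx -3190.5$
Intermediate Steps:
$R = \sqrt{39 + \sqrt{15}} \approx 6.5477$
$- 52 \left(R + \left(46 + 9\right)\right) + D{\left(10 \right)} = - 52 \left(\sqrt{39 + \sqrt{15}} + \left(46 + 9\right)\right) + 10 = - 52 \left(\sqrt{39 + \sqrt{15}} + 55\right) + 10 = - 52 \left(55 + \sqrt{39 + \sqrt{15}}\right) + 10 = \left(-2860 - 52 \sqrt{39 + \sqrt{15}}\right) + 10 = -2850 - 52 \sqrt{39 + \sqrt{15}}$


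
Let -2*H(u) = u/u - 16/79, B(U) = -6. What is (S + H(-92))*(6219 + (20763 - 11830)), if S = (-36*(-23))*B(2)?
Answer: -5947213032/79 ≈ -7.5281e+7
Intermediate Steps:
H(u) = -63/158 (H(u) = -(u/u - 16/79)/2 = -(1 - 16*1/79)/2 = -(1 - 16/79)/2 = -½*63/79 = -63/158)
S = -4968 (S = -36*(-23)*(-6) = 828*(-6) = -4968)
(S + H(-92))*(6219 + (20763 - 11830)) = (-4968 - 63/158)*(6219 + (20763 - 11830)) = -785007*(6219 + 8933)/158 = -785007/158*15152 = -5947213032/79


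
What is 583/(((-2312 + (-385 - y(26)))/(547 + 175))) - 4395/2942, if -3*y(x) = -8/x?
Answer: -48758504253/309460154 ≈ -157.56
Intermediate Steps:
y(x) = 8/(3*x) (y(x) = -(-8)/(3*x) = 8/(3*x))
583/(((-2312 + (-385 - y(26)))/(547 + 175))) - 4395/2942 = 583/(((-2312 + (-385 - 8/(3*26)))/(547 + 175))) - 4395/2942 = 583/(((-2312 + (-385 - 8/(3*26)))/722)) - 4395*1/2942 = 583/(((-2312 + (-385 - 1*4/39))*(1/722))) - 4395/2942 = 583/(((-2312 + (-385 - 4/39))*(1/722))) - 4395/2942 = 583/(((-2312 - 15019/39)*(1/722))) - 4395/2942 = 583/((-105187/39*1/722)) - 4395/2942 = 583/(-105187/28158) - 4395/2942 = 583*(-28158/105187) - 4395/2942 = -16416114/105187 - 4395/2942 = -48758504253/309460154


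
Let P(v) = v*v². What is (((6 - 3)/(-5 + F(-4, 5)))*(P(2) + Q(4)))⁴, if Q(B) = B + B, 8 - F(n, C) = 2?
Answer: 5308416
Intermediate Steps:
F(n, C) = 6 (F(n, C) = 8 - 1*2 = 8 - 2 = 6)
Q(B) = 2*B
P(v) = v³
(((6 - 3)/(-5 + F(-4, 5)))*(P(2) + Q(4)))⁴ = (((6 - 3)/(-5 + 6))*(2³ + 2*4))⁴ = ((3/1)*(8 + 8))⁴ = ((3*1)*16)⁴ = (3*16)⁴ = 48⁴ = 5308416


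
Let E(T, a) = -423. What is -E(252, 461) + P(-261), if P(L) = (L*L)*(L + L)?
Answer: -35558739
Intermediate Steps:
P(L) = 2*L³ (P(L) = L²*(2*L) = 2*L³)
-E(252, 461) + P(-261) = -1*(-423) + 2*(-261)³ = 423 + 2*(-17779581) = 423 - 35559162 = -35558739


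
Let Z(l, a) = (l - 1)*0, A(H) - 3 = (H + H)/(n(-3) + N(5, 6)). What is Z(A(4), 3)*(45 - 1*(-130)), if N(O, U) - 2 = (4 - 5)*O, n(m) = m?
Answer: 0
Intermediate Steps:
N(O, U) = 2 - O (N(O, U) = 2 + (4 - 5)*O = 2 - O)
A(H) = 3 - H/3 (A(H) = 3 + (H + H)/(-3 + (2 - 1*5)) = 3 + (2*H)/(-3 + (2 - 5)) = 3 + (2*H)/(-3 - 3) = 3 + (2*H)/(-6) = 3 + (2*H)*(-⅙) = 3 - H/3)
Z(l, a) = 0 (Z(l, a) = (-1 + l)*0 = 0)
Z(A(4), 3)*(45 - 1*(-130)) = 0*(45 - 1*(-130)) = 0*(45 + 130) = 0*175 = 0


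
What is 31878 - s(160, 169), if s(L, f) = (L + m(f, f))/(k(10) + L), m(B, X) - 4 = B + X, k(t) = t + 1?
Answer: 5450636/171 ≈ 31875.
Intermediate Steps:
k(t) = 1 + t
m(B, X) = 4 + B + X (m(B, X) = 4 + (B + X) = 4 + B + X)
s(L, f) = (4 + L + 2*f)/(11 + L) (s(L, f) = (L + (4 + f + f))/((1 + 10) + L) = (L + (4 + 2*f))/(11 + L) = (4 + L + 2*f)/(11 + L))
31878 - s(160, 169) = 31878 - (4 + 160 + 2*169)/(11 + 160) = 31878 - (4 + 160 + 338)/171 = 31878 - 502/171 = 5450636/171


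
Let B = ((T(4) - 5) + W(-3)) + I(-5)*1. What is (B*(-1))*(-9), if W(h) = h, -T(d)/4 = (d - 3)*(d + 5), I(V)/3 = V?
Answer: -531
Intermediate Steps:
I(V) = 3*V
T(d) = -4*(-3 + d)*(5 + d) (T(d) = -4*(d - 3)*(d + 5) = -4*(-3 + d)*(5 + d))
B = -59 (B = (((60 - 8*4 - 4*4²) - 5) - 3) + (3*(-5))*1 = (((60 - 32 - 4*16) - 5) - 3) - 15*1 = (((60 - 32 - 64) - 5) - 3) - 15 = ((-36 - 5) - 3) - 15 = (-41 - 3) - 15 = -44 - 15 = -59)
(B*(-1))*(-9) = -59*(-1)*(-9) = 59*(-9) = -531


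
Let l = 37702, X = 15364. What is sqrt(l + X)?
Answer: 13*sqrt(314) ≈ 230.36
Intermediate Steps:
sqrt(l + X) = sqrt(37702 + 15364) = sqrt(53066) = 13*sqrt(314)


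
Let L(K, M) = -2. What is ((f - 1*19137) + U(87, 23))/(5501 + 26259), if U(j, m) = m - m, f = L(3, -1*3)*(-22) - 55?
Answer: -4787/7940 ≈ -0.60290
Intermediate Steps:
f = -11 (f = -2*(-22) - 55 = 44 - 55 = -11)
U(j, m) = 0
((f - 1*19137) + U(87, 23))/(5501 + 26259) = ((-11 - 1*19137) + 0)/(5501 + 26259) = ((-11 - 19137) + 0)/31760 = (-19148 + 0)*(1/31760) = -19148*1/31760 = -4787/7940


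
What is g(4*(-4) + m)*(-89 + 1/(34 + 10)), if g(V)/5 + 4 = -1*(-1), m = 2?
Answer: 58725/44 ≈ 1334.7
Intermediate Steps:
g(V) = -15 (g(V) = -20 + 5*(-1*(-1)) = -20 + 5*1 = -20 + 5 = -15)
g(4*(-4) + m)*(-89 + 1/(34 + 10)) = -15*(-89 + 1/(34 + 10)) = -15*(-89 + 1/44) = -15*(-3915/44) = 58725/44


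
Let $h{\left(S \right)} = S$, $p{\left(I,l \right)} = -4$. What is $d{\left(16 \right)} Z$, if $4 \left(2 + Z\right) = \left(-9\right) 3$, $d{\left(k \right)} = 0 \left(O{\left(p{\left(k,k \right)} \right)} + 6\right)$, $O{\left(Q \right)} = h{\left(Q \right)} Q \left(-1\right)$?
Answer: $0$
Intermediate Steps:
$O{\left(Q \right)} = - Q^{2}$ ($O{\left(Q \right)} = Q Q \left(-1\right) = Q^{2} \left(-1\right) = - Q^{2}$)
$d{\left(k \right)} = 0$ ($d{\left(k \right)} = 0 \left(- \left(-4\right)^{2} + 6\right) = 0 \left(\left(-1\right) 16 + 6\right) = 0 \left(-16 + 6\right) = 0 \left(-10\right) = 0$)
$Z = - \frac{35}{4}$ ($Z = -2 + \frac{\left(-9\right) 3}{4} = -2 + \frac{1}{4} \left(-27\right) = -2 - \frac{27}{4} = - \frac{35}{4} \approx -8.75$)
$d{\left(16 \right)} Z = 0 \left(- \frac{35}{4}\right) = 0$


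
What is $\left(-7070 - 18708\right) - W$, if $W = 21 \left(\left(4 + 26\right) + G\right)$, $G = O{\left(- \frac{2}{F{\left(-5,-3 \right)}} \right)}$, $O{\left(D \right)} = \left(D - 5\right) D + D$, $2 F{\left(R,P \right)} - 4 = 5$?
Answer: $- \frac{714136}{27} \approx -26449.0$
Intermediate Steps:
$F{\left(R,P \right)} = \frac{9}{2}$ ($F{\left(R,P \right)} = 2 + \frac{1}{2} \cdot 5 = 2 + \frac{5}{2} = \frac{9}{2}$)
$O{\left(D \right)} = D + D \left(-5 + D\right)$ ($O{\left(D \right)} = \left(-5 + D\right) D + D = D \left(-5 + D\right) + D = D + D \left(-5 + D\right)$)
$G = \frac{160}{81}$ ($G = - \frac{2}{\frac{9}{2}} \left(-4 - \frac{2}{\frac{9}{2}}\right) = \left(-2\right) \frac{2}{9} \left(-4 - \frac{4}{9}\right) = - \frac{4 \left(-4 - \frac{4}{9}\right)}{9} = \left(- \frac{4}{9}\right) \left(- \frac{40}{9}\right) = \frac{160}{81} \approx 1.9753$)
$W = \frac{18130}{27}$ ($W = 21 \left(\left(4 + 26\right) + \frac{160}{81}\right) = 21 \left(30 + \frac{160}{81}\right) = 21 \cdot \frac{2590}{81} = \frac{18130}{27} \approx 671.48$)
$\left(-7070 - 18708\right) - W = \left(-7070 - 18708\right) - \frac{18130}{27} = -25778 - \frac{18130}{27} = - \frac{714136}{27}$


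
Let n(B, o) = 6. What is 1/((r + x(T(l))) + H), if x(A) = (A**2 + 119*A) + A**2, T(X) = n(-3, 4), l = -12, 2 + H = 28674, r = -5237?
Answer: 1/24221 ≈ 4.1286e-5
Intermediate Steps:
H = 28672 (H = -2 + 28674 = 28672)
T(X) = 6
x(A) = 2*A**2 + 119*A
1/((r + x(T(l))) + H) = 1/((-5237 + 6*(119 + 2*6)) + 28672) = 1/((-5237 + 6*(119 + 12)) + 28672) = 1/((-5237 + 6*131) + 28672) = 1/((-5237 + 786) + 28672) = 1/(-4451 + 28672) = 1/24221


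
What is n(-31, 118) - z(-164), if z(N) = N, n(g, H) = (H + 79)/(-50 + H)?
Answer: 11349/68 ≈ 166.90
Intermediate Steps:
n(g, H) = (79 + H)/(-50 + H)
n(-31, 118) - z(-164) = (79 + 118)/(-50 + 118) - 1*(-164) = 197/68 + 164 = 11349/68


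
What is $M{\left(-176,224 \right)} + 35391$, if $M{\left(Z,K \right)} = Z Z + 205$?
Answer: $66572$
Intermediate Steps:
$M{\left(Z,K \right)} = 205 + Z^{2}$ ($M{\left(Z,K \right)} = Z^{2} + 205 = 205 + Z^{2}$)
$M{\left(-176,224 \right)} + 35391 = \left(205 + \left(-176\right)^{2}\right) + 35391 = \left(205 + 30976\right) + 35391 = 31181 + 35391 = 66572$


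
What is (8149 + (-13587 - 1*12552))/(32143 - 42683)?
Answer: 1799/1054 ≈ 1.7068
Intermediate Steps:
(8149 + (-13587 - 1*12552))/(32143 - 42683) = (8149 + (-13587 - 12552))/(-10540) = (8149 - 26139)*(-1/10540) = -17990*(-1/10540) = 1799/1054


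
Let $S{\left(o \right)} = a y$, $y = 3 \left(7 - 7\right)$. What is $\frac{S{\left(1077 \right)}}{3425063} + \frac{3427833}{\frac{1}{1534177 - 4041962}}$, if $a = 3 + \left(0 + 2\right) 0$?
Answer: $-8596268179905$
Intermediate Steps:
$y = 0$ ($y = 3 \cdot 0 = 0$)
$a = 3$ ($a = 3 + 2 \cdot 0 = 3 + 0 = 3$)
$S{\left(o \right)} = 0$ ($S{\left(o \right)} = 3 \cdot 0 = 0$)
$\frac{S{\left(1077 \right)}}{3425063} + \frac{3427833}{\frac{1}{1534177 - 4041962}} = \frac{0}{3425063} + \frac{3427833}{\frac{1}{1534177 - 4041962}} = 0 \cdot \frac{1}{3425063} + \frac{3427833}{\frac{1}{-2507785}} = 0 + \frac{3427833}{- \frac{1}{2507785}} = 0 + 3427833 \left(-2507785\right) = 0 - 8596268179905 = -8596268179905$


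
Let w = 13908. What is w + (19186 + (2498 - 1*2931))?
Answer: 32661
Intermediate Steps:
w + (19186 + (2498 - 1*2931)) = 13908 + (19186 + (2498 - 1*2931)) = 13908 + (19186 + (2498 - 2931)) = 13908 + (19186 - 433) = 13908 + 18753 = 32661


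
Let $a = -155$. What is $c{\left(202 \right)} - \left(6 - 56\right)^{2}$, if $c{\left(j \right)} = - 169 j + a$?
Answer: $-36793$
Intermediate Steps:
$c{\left(j \right)} = -155 - 169 j$ ($c{\left(j \right)} = - 169 j - 155 = -155 - 169 j$)
$c{\left(202 \right)} - \left(6 - 56\right)^{2} = \left(-155 - 34138\right) - \left(6 - 56\right)^{2} = -34293 - \left(-50\right)^{2} = -34293 - 2500 = -36793$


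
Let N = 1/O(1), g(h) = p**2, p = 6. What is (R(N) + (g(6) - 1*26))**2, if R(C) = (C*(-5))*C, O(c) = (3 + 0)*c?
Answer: 7225/81 ≈ 89.198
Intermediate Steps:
g(h) = 36 (g(h) = 6**2 = 36)
O(c) = 3*c
N = 1/3 (N = 1/(3*1) = 1/3 ≈ 0.33333)
R(C) = -5*C**2 (R(C) = (-5*C)*C = -5*C**2)
(R(N) + (g(6) - 1*26))**2 = (-5*(1/3)**2 + (36 - 1*26))**2 = (-5*1/9 + (36 - 26))**2 = (-5/9 + 10)**2 = (85/9)**2 = 7225/81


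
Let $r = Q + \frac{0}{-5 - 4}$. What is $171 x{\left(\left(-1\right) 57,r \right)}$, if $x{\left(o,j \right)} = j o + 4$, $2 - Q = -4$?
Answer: $-57798$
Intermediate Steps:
$Q = 6$ ($Q = 2 - -4 = 2 + 4 = 6$)
$r = 6$ ($r = 6 + \frac{0}{-5 - 4} = 6 + \frac{0}{-9} = 6 + 0 \left(- \frac{1}{9}\right) = 6 + 0 = 6$)
$x{\left(o,j \right)} = 4 + j o$
$171 x{\left(\left(-1\right) 57,r \right)} = 171 \left(4 + 6 \left(\left(-1\right) 57\right)\right) = 171 \left(4 + 6 \left(-57\right)\right) = 171 \left(4 - 342\right) = 171 \left(-338\right) = -57798$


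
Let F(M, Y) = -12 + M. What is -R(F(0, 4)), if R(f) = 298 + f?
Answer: -286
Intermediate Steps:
-R(F(0, 4)) = -(298 + (-12 + 0)) = -(298 - 12) = -1*286 = -286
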